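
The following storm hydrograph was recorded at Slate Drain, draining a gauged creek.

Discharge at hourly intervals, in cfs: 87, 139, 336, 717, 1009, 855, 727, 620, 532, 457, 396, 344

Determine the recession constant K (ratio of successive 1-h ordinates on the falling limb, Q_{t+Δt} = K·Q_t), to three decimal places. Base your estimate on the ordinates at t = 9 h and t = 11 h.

K ≈ 0.868

Using the recession-limb readings at t = 9 h and t = 11 h: Q falls from 457 to 344 cfs over 2 intervals.
K = (Q₂/Q₁)^(1/2) = (344/457)^(1/2) = 0.868.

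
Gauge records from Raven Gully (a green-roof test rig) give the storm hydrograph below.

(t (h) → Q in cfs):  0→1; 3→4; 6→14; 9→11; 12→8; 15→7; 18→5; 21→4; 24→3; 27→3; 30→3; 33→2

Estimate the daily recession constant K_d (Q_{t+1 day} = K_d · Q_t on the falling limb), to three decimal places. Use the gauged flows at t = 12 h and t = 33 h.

K_d ≈ 0.205

Between t = 12 h and t = 33 h the flow falls from 8 to 2 cfs over 7×3 h = 21 h.
Per-interval ratio K = (2/8)^(1/7) = 0.8203; K_d = K^(24/3) = 0.205.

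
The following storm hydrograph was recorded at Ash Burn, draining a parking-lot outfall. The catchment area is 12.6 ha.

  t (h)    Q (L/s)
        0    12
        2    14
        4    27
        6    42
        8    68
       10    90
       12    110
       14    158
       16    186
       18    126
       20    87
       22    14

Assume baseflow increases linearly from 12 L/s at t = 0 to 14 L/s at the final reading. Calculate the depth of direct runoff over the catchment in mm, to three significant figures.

Direct runoff: 0.00, 1.82, 14.64, 29.45, 55.27, 77.09, 96.91, 144.73, 172.55, 112.36, 73.18, 0.00 L/s; ΣQ_DR = 778.0 L/s.
V = ΣQ_DR · Δt = 778.0 × 7200 s = 5.602 × 10^6 L.
Over A = 12.6 ha, depth = V / A = 44.5 mm.

d ≈ 44.5 mm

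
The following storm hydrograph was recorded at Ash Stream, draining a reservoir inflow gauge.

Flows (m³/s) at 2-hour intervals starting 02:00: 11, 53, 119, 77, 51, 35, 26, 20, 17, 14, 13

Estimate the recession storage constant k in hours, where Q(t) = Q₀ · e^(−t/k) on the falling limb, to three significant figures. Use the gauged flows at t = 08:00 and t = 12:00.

On the falling limb, Q drops from 77 to 35 m³/s between t = 08:00 and t = 12:00 (Δt = 4 h).
k = −Δt / ln(Q₂/Q₁) = −4 / ln(35/77) = 5.07 h.

k ≈ 5.07 h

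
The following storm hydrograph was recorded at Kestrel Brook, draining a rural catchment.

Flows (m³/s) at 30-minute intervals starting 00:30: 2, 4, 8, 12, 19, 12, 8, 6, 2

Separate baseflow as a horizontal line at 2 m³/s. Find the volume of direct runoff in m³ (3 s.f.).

V ≈ 99000 m³

Direct-runoff ordinates (Q − Q_b): 0.0, 2.0, 6.0, 10.0, 17.0, 10.0, 6.0, 4.0, 0.0 m³/s.
ΣQ_DR = 55.00 m³/s.
With Δt = 0.5 h = 1800 s, V = ΣQ_DR · Δt = 55.00 × 1800 = 99000 m³.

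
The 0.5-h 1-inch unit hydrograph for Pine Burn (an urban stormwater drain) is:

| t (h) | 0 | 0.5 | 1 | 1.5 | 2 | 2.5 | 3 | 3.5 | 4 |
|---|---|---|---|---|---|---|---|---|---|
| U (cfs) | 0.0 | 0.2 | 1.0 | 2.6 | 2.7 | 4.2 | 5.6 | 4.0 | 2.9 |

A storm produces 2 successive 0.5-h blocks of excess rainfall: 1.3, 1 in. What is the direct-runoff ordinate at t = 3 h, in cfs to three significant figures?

By discrete convolution, Q_j = Σ (P_i / 1 in) · U_{j−i}.
At t = 3 h (j=6): Q = (1.3/1)·5.6 + (1/1)·4.2 = 11.5 cfs.

Q ≈ 11.5 cfs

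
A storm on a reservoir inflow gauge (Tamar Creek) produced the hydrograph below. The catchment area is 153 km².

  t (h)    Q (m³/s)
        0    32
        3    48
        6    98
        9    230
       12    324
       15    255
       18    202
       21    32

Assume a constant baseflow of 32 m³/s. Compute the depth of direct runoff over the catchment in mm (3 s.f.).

Direct runoff: 0.0, 16.0, 66.0, 198.0, 292.0, 223.0, 170.0, 0.0 m³/s; ΣQ_DR = 965.0 m³/s.
V = ΣQ_DR · Δt = 965.0 × 10800 s = 1.042 × 10^7 m³.
Over A = 153 km², depth = V / A = 68.1 mm.

d ≈ 68.1 mm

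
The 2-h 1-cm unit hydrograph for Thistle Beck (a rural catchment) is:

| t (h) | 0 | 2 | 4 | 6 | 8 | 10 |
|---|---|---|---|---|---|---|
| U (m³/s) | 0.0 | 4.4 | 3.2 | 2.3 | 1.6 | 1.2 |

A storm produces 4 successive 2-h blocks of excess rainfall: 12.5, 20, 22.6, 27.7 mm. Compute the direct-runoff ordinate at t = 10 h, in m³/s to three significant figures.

Q ≈ 18.8 m³/s

By discrete convolution, Q_j = Σ (P_i / 10 mm) · U_{j−i}.
At t = 10 h (j=5): Q = (12.5/10)·1.2 + (20/10)·1.6 + (22.6/10)·2.3 + (27.7/10)·3.2 = 18.8 m³/s.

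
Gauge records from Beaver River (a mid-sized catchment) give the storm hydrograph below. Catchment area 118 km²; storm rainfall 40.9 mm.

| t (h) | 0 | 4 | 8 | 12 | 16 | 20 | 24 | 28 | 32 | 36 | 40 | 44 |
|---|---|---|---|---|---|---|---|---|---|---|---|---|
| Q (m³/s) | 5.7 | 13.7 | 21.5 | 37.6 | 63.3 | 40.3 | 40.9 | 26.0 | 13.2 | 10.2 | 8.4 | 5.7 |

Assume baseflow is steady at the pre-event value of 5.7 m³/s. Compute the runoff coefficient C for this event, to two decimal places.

C ≈ 0.65

ΣQ_DR = 218.1 m³/s; V = ΣQ_DR·Δt = 3.141 × 10^6 m³.
Runoff depth d = V / A = 26.62 mm.
C = d / P = 26.62 / 40.9 = 0.65.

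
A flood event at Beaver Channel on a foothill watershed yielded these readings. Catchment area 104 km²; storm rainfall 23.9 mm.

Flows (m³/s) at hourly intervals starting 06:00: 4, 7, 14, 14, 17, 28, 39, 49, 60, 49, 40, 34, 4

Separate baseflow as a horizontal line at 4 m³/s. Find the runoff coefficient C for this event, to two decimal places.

C ≈ 0.44

ΣQ_DR = 307.0 m³/s; V = ΣQ_DR·Δt = 1.105 × 10^6 m³.
Runoff depth d = V / A = 10.63 mm.
C = d / P = 10.63 / 23.9 = 0.44.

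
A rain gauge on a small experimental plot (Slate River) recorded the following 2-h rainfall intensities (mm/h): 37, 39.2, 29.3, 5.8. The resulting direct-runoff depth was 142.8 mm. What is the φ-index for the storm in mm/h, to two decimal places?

Only the 3 blocks with intensity above φ contribute runoff: 37, 39.2, 29.3 mm/h.
Σ(I−φ)·Δt = d  ⇒  (37+39.2+29.3 − 3φ)·2 = 142.8
φ = (105.5 − 142.8/2) / 3 = 11.37 mm/h.

φ ≈ 11.37 mm/h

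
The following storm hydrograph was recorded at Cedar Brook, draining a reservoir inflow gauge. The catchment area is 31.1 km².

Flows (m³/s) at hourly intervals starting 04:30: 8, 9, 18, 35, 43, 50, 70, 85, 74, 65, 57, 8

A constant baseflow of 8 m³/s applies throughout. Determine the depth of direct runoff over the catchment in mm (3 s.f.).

Direct runoff: 0.0, 1.0, 10.0, 27.0, 35.0, 42.0, 62.0, 77.0, 66.0, 57.0, 49.0, 0.0 m³/s; ΣQ_DR = 426.0 m³/s.
V = ΣQ_DR · Δt = 426.0 × 3600 s = 1.534 × 10^6 m³.
Over A = 31.1 km², depth = V / A = 49.3 mm.

d ≈ 49.3 mm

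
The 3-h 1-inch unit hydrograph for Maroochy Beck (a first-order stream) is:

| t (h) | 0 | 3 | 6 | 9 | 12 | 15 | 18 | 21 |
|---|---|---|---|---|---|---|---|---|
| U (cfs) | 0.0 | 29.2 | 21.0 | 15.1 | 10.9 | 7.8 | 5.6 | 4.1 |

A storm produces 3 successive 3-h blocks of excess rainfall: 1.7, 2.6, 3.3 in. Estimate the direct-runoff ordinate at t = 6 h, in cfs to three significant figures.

By discrete convolution, Q_j = Σ (P_i / 1 in) · U_{j−i}.
At t = 6 h (j=2): Q = (1.7/1)·21.0 + (2.6/1)·29.2 + (3.3/1)·0.0 = 112 cfs.

Q ≈ 112 cfs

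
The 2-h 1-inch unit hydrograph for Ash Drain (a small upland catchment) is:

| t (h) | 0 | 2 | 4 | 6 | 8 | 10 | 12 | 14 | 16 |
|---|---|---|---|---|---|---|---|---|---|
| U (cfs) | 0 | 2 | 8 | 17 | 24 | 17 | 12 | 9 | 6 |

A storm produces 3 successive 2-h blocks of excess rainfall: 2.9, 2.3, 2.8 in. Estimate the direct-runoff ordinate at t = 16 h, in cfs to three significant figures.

Q ≈ 71.7 cfs

By discrete convolution, Q_j = Σ (P_i / 1 in) · U_{j−i}.
At t = 16 h (j=8): Q = (2.9/1)·6 + (2.3/1)·9 + (2.8/1)·12 = 71.7 cfs.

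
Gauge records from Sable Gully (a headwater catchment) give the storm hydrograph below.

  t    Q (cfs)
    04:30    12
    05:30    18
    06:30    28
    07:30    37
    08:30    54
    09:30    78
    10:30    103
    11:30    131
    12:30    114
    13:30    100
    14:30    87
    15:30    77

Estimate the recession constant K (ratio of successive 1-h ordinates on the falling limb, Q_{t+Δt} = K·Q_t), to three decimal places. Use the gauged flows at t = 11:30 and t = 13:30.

K ≈ 0.874

Using the recession-limb readings at t = 11:30 and t = 13:30: Q falls from 131 to 100 cfs over 2 intervals.
K = (Q₂/Q₁)^(1/2) = (100/131)^(1/2) = 0.874.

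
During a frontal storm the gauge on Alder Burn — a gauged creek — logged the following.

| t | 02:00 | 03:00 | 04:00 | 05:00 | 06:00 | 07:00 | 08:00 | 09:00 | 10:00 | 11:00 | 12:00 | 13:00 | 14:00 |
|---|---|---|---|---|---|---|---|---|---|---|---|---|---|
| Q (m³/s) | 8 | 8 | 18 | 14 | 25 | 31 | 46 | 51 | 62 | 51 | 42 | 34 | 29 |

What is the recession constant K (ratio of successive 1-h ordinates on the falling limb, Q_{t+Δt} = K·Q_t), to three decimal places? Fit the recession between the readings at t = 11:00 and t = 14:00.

Using the recession-limb readings at t = 11:00 and t = 14:00: Q falls from 51 to 29 m³/s over 3 intervals.
K = (Q₂/Q₁)^(1/3) = (29/51)^(1/3) = 0.828.

K ≈ 0.828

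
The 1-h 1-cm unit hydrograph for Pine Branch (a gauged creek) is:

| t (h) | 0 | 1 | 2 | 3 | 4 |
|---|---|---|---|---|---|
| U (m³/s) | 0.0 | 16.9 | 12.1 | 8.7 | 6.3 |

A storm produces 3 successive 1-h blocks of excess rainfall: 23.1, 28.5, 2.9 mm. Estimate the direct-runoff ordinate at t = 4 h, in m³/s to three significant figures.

By discrete convolution, Q_j = Σ (P_i / 10 mm) · U_{j−i}.
At t = 4 h (j=4): Q = (23.1/10)·6.3 + (28.5/10)·8.7 + (2.9/10)·12.1 = 42.9 m³/s.

Q ≈ 42.9 m³/s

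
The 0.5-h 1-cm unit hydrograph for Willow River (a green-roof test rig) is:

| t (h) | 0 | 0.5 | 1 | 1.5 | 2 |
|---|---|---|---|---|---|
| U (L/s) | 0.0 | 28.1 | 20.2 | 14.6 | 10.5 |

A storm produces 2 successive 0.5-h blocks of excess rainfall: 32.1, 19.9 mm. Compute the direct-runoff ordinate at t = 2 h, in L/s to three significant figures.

Q ≈ 62.8 L/s

By discrete convolution, Q_j = Σ (P_i / 10 mm) · U_{j−i}.
At t = 2 h (j=4): Q = (32.1/10)·10.5 + (19.9/10)·14.6 = 62.8 L/s.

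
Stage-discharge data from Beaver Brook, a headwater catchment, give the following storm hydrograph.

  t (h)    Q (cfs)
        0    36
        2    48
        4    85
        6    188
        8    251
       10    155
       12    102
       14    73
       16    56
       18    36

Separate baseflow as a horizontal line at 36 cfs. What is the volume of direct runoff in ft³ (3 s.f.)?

Direct-runoff ordinates (Q − Q_b): 0.0, 12.0, 49.0, 152.0, 215.0, 119.0, 66.0, 37.0, 20.0, 0.0 cfs.
ΣQ_DR = 670.0 cfs.
With Δt = 2 h = 7200 s, V = ΣQ_DR · Δt = 670.0 × 7200 = 4.82 × 10^6 ft³.

V ≈ 4.82 × 10^6 ft³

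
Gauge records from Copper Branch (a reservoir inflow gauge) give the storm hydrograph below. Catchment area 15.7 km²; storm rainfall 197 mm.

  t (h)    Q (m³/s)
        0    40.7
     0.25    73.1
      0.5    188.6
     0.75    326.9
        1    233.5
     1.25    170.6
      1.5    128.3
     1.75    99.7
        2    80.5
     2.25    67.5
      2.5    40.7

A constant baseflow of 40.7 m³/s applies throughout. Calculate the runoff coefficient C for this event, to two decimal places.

ΣQ_DR = 1002 m³/s; V = ΣQ_DR·Δt = 9.022 × 10^5 m³.
Runoff depth d = V / A = 57.46 mm.
C = d / P = 57.46 / 197 = 0.29.

C ≈ 0.29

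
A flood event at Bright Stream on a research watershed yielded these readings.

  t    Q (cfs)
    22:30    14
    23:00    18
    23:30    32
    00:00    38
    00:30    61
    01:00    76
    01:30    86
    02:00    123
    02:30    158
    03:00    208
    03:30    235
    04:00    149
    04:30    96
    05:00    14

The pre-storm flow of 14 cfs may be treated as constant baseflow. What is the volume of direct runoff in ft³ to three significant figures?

Direct-runoff ordinates (Q − Q_b): 0.0, 4.0, 18.0, 24.0, 47.0, 62.0, 72.0, 109.0, 144.0, 194.0, 221.0, 135.0, 82.0, 0.0 cfs.
ΣQ_DR = 1112 cfs.
With Δt = 0.5 h = 1800 s, V = ΣQ_DR · Δt = 1112 × 1800 = 2.00 × 10^6 ft³.

V ≈ 2.00 × 10^6 ft³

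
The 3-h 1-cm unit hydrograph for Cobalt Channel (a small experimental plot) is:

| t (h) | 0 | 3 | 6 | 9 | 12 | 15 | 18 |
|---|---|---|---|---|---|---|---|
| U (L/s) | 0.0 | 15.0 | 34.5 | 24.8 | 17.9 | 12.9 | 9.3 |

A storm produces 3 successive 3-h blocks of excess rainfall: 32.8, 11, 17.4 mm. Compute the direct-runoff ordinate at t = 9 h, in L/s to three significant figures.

Q ≈ 145 L/s

By discrete convolution, Q_j = Σ (P_i / 10 mm) · U_{j−i}.
At t = 9 h (j=3): Q = (32.8/10)·24.8 + (11/10)·34.5 + (17.4/10)·15.0 = 145 L/s.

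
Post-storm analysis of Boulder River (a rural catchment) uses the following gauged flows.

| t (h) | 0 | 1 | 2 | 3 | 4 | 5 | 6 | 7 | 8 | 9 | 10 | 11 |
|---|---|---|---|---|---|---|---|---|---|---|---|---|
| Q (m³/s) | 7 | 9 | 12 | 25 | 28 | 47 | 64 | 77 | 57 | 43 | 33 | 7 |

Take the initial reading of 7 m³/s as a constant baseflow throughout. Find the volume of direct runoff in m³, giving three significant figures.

V ≈ 1.17 × 10^6 m³

Direct-runoff ordinates (Q − Q_b): 0.0, 2.0, 5.0, 18.0, 21.0, 40.0, 57.0, 70.0, 50.0, 36.0, 26.0, 0.0 m³/s.
ΣQ_DR = 325.0 m³/s.
With Δt = 1 h = 3600 s, V = ΣQ_DR · Δt = 325.0 × 3600 = 1.17 × 10^6 m³.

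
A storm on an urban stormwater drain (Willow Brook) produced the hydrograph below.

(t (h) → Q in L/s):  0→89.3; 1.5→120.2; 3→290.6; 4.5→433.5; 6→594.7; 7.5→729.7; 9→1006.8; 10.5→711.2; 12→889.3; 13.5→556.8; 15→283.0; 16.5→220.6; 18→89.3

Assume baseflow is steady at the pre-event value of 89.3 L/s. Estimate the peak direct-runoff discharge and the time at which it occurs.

Subtracting baseflow gives direct-runoff ordinates: 0.0, 30.9, 201.3, 344.2, 505.4, 640.4, 917.5, 621.9, 800.0, 467.5, 193.7, 131.3, 0.0 L/s.
The maximum is 917.5 L/s, occurring at the reading for t = 9 h.

Q_p = 917.5 L/s at t = 9 h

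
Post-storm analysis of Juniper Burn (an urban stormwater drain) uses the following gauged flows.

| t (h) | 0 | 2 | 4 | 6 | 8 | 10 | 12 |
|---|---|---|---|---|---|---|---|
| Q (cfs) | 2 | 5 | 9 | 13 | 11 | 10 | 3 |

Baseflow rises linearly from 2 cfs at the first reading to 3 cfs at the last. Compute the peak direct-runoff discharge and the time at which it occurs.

Q_p = 10.50 cfs at t = 6 h

Subtracting baseflow gives direct-runoff ordinates: 0.00, 2.83, 6.67, 10.50, 8.33, 7.17, 0.00 cfs.
The maximum is 10.50 cfs, occurring at the reading for t = 6 h.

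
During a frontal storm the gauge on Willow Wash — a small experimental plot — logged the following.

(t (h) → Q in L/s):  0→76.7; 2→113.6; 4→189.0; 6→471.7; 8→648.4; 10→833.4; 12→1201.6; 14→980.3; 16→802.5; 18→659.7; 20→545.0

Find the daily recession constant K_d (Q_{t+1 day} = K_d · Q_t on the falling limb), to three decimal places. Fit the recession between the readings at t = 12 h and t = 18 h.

Between t = 12 h and t = 18 h the flow falls from 1201.6 to 659.7 L/s over 3×2 h = 6 h.
Per-interval ratio K = (659.7/1201.6)^(1/3) = 0.8188; K_d = K^(24/2) = 0.091.

K_d ≈ 0.091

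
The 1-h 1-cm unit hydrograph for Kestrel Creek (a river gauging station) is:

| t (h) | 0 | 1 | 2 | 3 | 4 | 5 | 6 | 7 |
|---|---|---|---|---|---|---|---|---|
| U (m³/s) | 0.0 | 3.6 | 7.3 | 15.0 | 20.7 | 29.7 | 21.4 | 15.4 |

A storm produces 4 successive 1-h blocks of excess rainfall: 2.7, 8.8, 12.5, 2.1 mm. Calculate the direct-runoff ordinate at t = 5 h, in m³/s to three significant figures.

By discrete convolution, Q_j = Σ (P_i / 10 mm) · U_{j−i}.
At t = 5 h (j=5): Q = (2.7/10)·29.7 + (8.8/10)·20.7 + (12.5/10)·15.0 + (2.1/10)·7.3 = 46.5 m³/s.

Q ≈ 46.5 m³/s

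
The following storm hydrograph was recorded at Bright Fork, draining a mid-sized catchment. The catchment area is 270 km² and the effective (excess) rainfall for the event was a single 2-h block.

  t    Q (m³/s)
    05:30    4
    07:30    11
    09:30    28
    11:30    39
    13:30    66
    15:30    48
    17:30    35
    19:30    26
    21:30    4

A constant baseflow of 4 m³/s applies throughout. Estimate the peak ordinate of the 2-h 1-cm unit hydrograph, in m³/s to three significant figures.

U_p ≈ 103 m³/s

Direct runoff: 0.0, 7.0, 24.0, 35.0, 62.0, 44.0, 31.0, 22.0, 0.0 m³/s; ΣQ_DR = 225.0 m³/s, peak = 62.0 m³/s.
Runoff depth d = ΣQ_DR·Δt / A = 225.0 × 7200 / (270 km²) = 6.000 mm.
The 1-cm UH is the DRH scaled by (10 mm)/d, so U_p = 62.0 × 10/6.000 = 103 m³/s.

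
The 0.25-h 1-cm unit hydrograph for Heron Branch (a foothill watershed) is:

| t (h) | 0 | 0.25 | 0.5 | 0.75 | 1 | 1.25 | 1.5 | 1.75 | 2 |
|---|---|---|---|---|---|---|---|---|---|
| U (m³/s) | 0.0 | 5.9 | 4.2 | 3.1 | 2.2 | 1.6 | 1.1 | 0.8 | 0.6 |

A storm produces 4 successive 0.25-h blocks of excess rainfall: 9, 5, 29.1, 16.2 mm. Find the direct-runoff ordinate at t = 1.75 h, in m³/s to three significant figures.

Q ≈ 9.49 m³/s

By discrete convolution, Q_j = Σ (P_i / 10 mm) · U_{j−i}.
At t = 1.75 h (j=7): Q = (9/10)·0.8 + (5/10)·1.1 + (29.1/10)·1.6 + (16.2/10)·2.2 = 9.49 m³/s.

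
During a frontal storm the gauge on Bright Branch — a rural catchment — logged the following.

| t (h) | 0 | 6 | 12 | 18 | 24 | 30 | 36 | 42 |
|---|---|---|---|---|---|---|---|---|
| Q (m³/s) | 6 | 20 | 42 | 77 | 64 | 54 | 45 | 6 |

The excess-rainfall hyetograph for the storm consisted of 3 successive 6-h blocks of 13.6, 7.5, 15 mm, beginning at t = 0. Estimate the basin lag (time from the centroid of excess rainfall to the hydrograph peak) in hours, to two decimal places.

t_L ≈ 8.77 h

Centroid of excess rainfall: t_c = Σ P_i·t̄_i / ΣP_i = 9.2327 h (block centres at 3, 9, 15 h).
Hydrograph peak occurs at t = 18 h, so basin lag t_L = 18 − 9.2327 = 8.77 h.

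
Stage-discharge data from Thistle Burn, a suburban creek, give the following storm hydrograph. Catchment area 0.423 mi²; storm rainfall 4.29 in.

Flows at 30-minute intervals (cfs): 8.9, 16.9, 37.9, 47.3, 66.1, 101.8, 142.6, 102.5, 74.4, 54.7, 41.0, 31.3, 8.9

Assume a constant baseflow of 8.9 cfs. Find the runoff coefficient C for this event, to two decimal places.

C ≈ 0.26

ΣQ_DR = 618.6 cfs; V = ΣQ_DR·Δt = 1.113 × 10^6 ft³.
Runoff depth d = V / A = 1.133 in.
C = d / P = 1.133 / 4.29 = 0.26.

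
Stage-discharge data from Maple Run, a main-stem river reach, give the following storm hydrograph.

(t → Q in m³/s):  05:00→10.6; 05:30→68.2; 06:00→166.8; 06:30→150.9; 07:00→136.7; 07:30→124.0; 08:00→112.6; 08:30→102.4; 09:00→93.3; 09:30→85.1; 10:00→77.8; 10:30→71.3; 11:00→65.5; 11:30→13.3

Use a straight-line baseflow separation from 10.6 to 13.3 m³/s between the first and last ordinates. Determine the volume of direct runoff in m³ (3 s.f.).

Direct-runoff ordinates (Q − Q_b): 0.00, 57.39, 155.78, 139.68, 125.27, 112.36, 100.75, 90.35, 81.04, 72.63, 65.12, 58.42, 52.41, 0.00 m³/s.
ΣQ_DR = 1111 m³/s.
With Δt = 0.5 h = 1800 s, V = ΣQ_DR · Δt = 1111 × 1800 = 2.00 × 10^6 m³.

V ≈ 2.00 × 10^6 m³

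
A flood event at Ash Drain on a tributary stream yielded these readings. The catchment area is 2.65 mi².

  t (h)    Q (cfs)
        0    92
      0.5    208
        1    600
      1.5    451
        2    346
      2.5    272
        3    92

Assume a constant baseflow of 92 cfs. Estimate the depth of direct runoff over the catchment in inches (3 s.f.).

Direct runoff: 0.0, 116.0, 508.0, 359.0, 254.0, 180.0, 0.0 cfs; ΣQ_DR = 1417 cfs.
V = ΣQ_DR · Δt = 1417 × 1800 s = 2.551 × 10^6 ft³.
Over A = 2.65 mi², depth = V / A = 0.414 in.

d ≈ 0.414 in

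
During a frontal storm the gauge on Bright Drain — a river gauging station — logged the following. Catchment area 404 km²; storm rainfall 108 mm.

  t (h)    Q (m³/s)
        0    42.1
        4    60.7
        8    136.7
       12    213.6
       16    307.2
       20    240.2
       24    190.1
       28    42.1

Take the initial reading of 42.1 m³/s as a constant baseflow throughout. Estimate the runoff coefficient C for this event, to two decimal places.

ΣQ_DR = 895.9 m³/s; V = ΣQ_DR·Δt = 1.290 × 10^7 m³.
Runoff depth d = V / A = 31.93 mm.
C = d / P = 31.93 / 108 = 0.30.

C ≈ 0.30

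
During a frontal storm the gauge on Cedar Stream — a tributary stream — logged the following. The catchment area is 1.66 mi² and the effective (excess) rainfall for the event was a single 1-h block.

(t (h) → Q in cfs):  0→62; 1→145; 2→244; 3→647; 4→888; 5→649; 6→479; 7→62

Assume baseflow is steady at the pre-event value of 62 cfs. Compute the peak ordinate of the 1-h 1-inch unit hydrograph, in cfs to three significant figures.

U_p ≈ 330 cfs

Direct runoff: 0.0, 83.0, 182.0, 585.0, 826.0, 587.0, 417.0, 0.0 cfs; ΣQ_DR = 2680 cfs, peak = 826.0 cfs.
Runoff depth d = ΣQ_DR·Δt / A = 2680 × 3600 / (1.66 mi²) = 2.502 in.
The 1-inch UH is the DRH scaled by (1 in)/d, so U_p = 826.0 × 1/2.502 = 330 cfs.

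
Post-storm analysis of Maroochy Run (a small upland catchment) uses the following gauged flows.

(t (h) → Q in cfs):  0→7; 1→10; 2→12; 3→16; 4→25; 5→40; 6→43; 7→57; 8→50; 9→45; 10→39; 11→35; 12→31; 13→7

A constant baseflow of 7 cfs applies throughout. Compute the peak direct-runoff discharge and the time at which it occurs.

Q_p = 50.0 cfs at t = 7 h

Subtracting baseflow gives direct-runoff ordinates: 0.0, 3.0, 5.0, 9.0, 18.0, 33.0, 36.0, 50.0, 43.0, 38.0, 32.0, 28.0, 24.0, 0.0 cfs.
The maximum is 50.0 cfs, occurring at the reading for t = 7 h.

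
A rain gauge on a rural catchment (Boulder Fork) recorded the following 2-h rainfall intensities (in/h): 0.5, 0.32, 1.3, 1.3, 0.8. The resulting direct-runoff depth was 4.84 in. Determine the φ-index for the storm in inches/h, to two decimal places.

φ ≈ 0.37 in/h

Only the 4 blocks with intensity above φ contribute runoff: 0.5, 1.3, 1.3, 0.8 in/h.
Σ(I−φ)·Δt = d  ⇒  (0.5+1.3+1.3+0.8 − 4φ)·2 = 4.84
φ = (3.900 − 4.84/2) / 4 = 0.37 in/h.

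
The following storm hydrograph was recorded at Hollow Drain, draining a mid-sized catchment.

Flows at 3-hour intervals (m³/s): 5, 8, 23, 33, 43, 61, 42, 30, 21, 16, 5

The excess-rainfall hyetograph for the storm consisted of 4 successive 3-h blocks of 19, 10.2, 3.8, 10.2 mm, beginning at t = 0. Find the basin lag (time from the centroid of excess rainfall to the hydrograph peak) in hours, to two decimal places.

t_L ≈ 10.14 h

Centroid of excess rainfall: t_c = Σ P_i·t̄_i / ΣP_i = 4.8611 h (block centres at 1.5, 4.5, 7.5, 10.5 h).
Hydrograph peak occurs at t = 15 h, so basin lag t_L = 15 − 4.8611 = 10.14 h.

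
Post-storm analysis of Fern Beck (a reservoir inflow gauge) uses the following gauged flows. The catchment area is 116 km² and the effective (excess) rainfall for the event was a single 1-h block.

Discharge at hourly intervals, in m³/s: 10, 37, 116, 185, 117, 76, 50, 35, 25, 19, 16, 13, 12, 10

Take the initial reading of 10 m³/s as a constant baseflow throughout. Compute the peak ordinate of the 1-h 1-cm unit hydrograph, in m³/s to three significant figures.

U_p ≈ 97.1 m³/s

Direct runoff: 0.0, 27.0, 106.0, 175.0, 107.0, 66.0, 40.0, 25.0, 15.0, 9.0, 6.0, 3.0, 2.0, 0.0 m³/s; ΣQ_DR = 581.0 m³/s, peak = 175.0 m³/s.
Runoff depth d = ΣQ_DR·Δt / A = 581.0 × 3600 / (116 km²) = 18.03 mm.
The 1-cm UH is the DRH scaled by (10 mm)/d, so U_p = 175.0 × 10/18.03 = 97.1 m³/s.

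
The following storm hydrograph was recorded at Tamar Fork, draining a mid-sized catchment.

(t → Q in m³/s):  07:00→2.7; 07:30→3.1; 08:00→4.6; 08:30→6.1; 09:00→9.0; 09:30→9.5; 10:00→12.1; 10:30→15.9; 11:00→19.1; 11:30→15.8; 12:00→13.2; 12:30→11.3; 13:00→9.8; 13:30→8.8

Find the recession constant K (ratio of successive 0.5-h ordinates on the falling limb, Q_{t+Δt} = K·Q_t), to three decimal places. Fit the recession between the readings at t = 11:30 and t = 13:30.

Using the recession-limb readings at t = 11:30 and t = 13:30: Q falls from 15.8 to 8.8 m³/s over 4 intervals.
K = (Q₂/Q₁)^(1/4) = (8.8/15.8)^(1/4) = 0.864.

K ≈ 0.864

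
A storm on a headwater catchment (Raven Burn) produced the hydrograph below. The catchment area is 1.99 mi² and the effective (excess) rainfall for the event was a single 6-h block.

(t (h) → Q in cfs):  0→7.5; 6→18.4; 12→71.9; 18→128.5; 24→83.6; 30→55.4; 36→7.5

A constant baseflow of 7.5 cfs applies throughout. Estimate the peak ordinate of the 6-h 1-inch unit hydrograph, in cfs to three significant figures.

U_p ≈ 80.9 cfs

Direct runoff: 0.0, 10.9, 64.4, 121.0, 76.1, 47.9, 0.0 cfs; ΣQ_DR = 320.3 cfs, peak = 121.0 cfs.
Runoff depth d = ΣQ_DR·Δt / A = 320.3 × 21600 / (1.99 mi²) = 1.496 in.
The 1-inch UH is the DRH scaled by (1 in)/d, so U_p = 121.0 × 1/1.496 = 80.9 cfs.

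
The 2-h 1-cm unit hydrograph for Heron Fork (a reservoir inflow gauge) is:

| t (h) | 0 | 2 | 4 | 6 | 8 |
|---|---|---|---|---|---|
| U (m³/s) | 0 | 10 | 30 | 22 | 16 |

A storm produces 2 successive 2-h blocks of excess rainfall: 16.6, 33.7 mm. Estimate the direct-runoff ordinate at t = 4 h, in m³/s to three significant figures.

Q ≈ 83.5 m³/s

By discrete convolution, Q_j = Σ (P_i / 10 mm) · U_{j−i}.
At t = 4 h (j=2): Q = (16.6/10)·30 + (33.7/10)·10 = 83.5 m³/s.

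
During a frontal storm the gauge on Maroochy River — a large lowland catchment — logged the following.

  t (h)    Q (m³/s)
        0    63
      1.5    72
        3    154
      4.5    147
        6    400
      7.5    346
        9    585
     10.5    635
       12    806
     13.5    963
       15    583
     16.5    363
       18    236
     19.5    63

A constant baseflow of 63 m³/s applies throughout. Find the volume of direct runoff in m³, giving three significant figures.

Direct-runoff ordinates (Q − Q_b): 0.0, 9.0, 91.0, 84.0, 337.0, 283.0, 522.0, 572.0, 743.0, 900.0, 520.0, 300.0, 173.0, 0.0 m³/s.
ΣQ_DR = 4534 m³/s.
With Δt = 1.5 h = 5400 s, V = ΣQ_DR · Δt = 4534 × 5400 = 2.45 × 10^7 m³.

V ≈ 2.45 × 10^7 m³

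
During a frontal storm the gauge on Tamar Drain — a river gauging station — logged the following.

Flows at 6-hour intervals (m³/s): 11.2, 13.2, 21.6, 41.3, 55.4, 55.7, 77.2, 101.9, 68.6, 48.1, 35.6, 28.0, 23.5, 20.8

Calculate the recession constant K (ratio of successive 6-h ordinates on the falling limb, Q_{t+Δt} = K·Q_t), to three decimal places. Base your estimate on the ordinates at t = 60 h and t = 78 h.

K ≈ 0.836

Using the recession-limb readings at t = 60 h and t = 78 h: Q falls from 35.6 to 20.8 m³/s over 3 intervals.
K = (Q₂/Q₁)^(1/3) = (20.8/35.6)^(1/3) = 0.836.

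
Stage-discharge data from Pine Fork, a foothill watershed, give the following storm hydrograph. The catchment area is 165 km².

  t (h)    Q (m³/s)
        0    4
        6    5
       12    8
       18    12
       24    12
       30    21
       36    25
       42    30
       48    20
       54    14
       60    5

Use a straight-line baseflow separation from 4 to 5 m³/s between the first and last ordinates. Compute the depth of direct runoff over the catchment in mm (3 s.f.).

Direct runoff: 0.00, 0.90, 3.80, 7.70, 7.60, 16.50, 20.40, 25.30, 15.20, 9.10, 0.00 m³/s; ΣQ_DR = 106.5 m³/s.
V = ΣQ_DR · Δt = 106.5 × 21600 s = 2.300 × 10^6 m³.
Over A = 165 km², depth = V / A = 13.9 mm.

d ≈ 13.9 mm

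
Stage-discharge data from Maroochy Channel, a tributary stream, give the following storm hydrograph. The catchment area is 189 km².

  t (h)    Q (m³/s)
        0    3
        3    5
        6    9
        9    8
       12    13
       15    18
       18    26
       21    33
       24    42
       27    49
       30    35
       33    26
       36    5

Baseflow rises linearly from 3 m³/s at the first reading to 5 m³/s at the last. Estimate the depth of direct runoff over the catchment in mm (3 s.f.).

Direct runoff: 0.00, 1.83, 5.67, 4.50, 9.33, 14.17, 22.00, 28.83, 37.67, 44.50, 30.33, 21.17, 0.00 m³/s; ΣQ_DR = 220.0 m³/s.
V = ΣQ_DR · Δt = 220.0 × 10800 s = 2.376 × 10^6 m³.
Over A = 189 km², depth = V / A = 12.6 mm.

d ≈ 12.6 mm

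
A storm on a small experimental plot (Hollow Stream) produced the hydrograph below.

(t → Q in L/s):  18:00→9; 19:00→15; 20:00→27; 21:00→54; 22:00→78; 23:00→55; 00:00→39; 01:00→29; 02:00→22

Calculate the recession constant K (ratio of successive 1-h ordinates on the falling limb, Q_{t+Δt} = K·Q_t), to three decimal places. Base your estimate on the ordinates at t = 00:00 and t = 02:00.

Using the recession-limb readings at t = 00:00 and t = 02:00: Q falls from 39 to 22 L/s over 2 intervals.
K = (Q₂/Q₁)^(1/2) = (22/39)^(1/2) = 0.751.

K ≈ 0.751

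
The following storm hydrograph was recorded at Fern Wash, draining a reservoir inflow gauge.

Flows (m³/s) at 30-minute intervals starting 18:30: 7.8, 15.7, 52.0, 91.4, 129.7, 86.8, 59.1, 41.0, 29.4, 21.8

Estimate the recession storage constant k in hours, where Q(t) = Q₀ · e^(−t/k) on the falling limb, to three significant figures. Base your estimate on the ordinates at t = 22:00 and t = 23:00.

On the falling limb, Q drops from 41.0 to 21.8 m³/s between t = 22:00 and t = 23:00 (Δt = 1 h).
k = −Δt / ln(Q₂/Q₁) = −1 / ln(21.8/41.0) = 1.58 h.

k ≈ 1.58 h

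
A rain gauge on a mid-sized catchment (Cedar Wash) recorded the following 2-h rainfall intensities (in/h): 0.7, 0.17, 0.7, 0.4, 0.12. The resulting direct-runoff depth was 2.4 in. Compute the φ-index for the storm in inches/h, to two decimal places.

φ ≈ 0.20 in/h

Only the 3 blocks with intensity above φ contribute runoff: 0.7, 0.7, 0.4 in/h.
Σ(I−φ)·Δt = d  ⇒  (0.7+0.7+0.4 − 3φ)·2 = 2.4
φ = (1.800 − 2.4/2) / 3 = 0.20 in/h.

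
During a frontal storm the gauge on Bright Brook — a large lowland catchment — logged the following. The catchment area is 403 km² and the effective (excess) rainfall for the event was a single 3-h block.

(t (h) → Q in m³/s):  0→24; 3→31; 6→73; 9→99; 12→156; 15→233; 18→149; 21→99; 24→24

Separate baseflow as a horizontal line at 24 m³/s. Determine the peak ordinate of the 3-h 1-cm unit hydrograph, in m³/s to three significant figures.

Direct runoff: 0.0, 7.0, 49.0, 75.0, 132.0, 209.0, 125.0, 75.0, 0.0 m³/s; ΣQ_DR = 672.0 m³/s, peak = 209.0 m³/s.
Runoff depth d = ΣQ_DR·Δt / A = 672.0 × 10800 / (403 km²) = 18.01 mm.
The 1-cm UH is the DRH scaled by (10 mm)/d, so U_p = 209.0 × 10/18.01 = 116 m³/s.

U_p ≈ 116 m³/s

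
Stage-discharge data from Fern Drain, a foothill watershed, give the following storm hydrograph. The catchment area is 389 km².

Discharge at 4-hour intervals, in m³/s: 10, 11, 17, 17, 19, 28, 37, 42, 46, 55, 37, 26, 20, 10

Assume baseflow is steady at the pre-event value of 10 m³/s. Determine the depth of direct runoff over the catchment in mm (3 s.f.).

Direct runoff: 0.0, 1.0, 7.0, 7.0, 9.0, 18.0, 27.0, 32.0, 36.0, 45.0, 27.0, 16.0, 10.0, 0.0 m³/s; ΣQ_DR = 235.0 m³/s.
V = ΣQ_DR · Δt = 235.0 × 14400 s = 3.384 × 10^6 m³.
Over A = 389 km², depth = V / A = 8.70 mm.

d ≈ 8.70 mm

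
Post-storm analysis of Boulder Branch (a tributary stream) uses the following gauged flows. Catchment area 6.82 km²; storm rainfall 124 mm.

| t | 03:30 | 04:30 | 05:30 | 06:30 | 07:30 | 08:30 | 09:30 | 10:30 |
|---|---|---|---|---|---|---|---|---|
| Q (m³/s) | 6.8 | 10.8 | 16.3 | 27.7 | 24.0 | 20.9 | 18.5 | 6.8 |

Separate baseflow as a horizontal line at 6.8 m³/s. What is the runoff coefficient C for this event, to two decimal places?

ΣQ_DR = 77.40 m³/s; V = ΣQ_DR·Δt = 2.786 × 10^5 m³.
Runoff depth d = V / A = 40.86 mm.
C = d / P = 40.86 / 124 = 0.33.

C ≈ 0.33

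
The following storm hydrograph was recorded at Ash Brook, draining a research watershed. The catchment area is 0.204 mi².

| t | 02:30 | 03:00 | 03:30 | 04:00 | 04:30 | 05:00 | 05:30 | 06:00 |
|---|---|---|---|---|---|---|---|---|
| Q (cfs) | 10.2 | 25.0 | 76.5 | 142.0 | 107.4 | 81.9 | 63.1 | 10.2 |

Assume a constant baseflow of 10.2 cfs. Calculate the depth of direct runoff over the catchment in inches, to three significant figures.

d ≈ 1.65 in

Direct runoff: 0.0, 14.8, 66.3, 131.8, 97.2, 71.7, 52.9, 0.0 cfs; ΣQ_DR = 434.7 cfs.
V = ΣQ_DR · Δt = 434.7 × 1800 s = 7.825 × 10^5 ft³.
Over A = 0.204 mi², depth = V / A = 1.65 in.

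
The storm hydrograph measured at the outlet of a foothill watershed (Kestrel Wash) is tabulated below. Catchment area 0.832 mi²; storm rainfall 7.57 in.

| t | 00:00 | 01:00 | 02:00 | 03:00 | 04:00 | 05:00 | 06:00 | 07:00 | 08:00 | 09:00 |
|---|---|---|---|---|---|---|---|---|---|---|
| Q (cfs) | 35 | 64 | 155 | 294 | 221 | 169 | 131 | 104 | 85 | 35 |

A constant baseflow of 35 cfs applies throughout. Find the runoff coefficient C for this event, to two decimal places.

C ≈ 0.23

ΣQ_DR = 943.0 cfs; V = ΣQ_DR·Δt = 3.395 × 10^6 ft³.
Runoff depth d = V / A = 1.756 in.
C = d / P = 1.756 / 7.57 = 0.23.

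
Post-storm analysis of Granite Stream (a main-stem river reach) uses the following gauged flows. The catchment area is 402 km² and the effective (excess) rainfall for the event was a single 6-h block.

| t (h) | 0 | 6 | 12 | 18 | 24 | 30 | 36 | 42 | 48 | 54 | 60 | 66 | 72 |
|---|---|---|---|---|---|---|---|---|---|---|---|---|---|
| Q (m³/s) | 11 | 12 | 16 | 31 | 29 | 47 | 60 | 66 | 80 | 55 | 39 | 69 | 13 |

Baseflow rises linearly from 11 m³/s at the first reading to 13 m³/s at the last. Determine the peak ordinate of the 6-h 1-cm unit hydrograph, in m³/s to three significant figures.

Direct runoff: 0.00, 0.83, 4.67, 19.50, 17.33, 35.17, 48.00, 53.83, 67.67, 42.50, 26.33, 56.17, 0.00 m³/s; ΣQ_DR = 372.0 m³/s, peak = 67.67 m³/s.
Runoff depth d = ΣQ_DR·Δt / A = 372.0 × 21600 / (402 km²) = 19.99 mm.
The 1-cm UH is the DRH scaled by (10 mm)/d, so U_p = 67.67 × 10/19.99 = 33.9 m³/s.

U_p ≈ 33.9 m³/s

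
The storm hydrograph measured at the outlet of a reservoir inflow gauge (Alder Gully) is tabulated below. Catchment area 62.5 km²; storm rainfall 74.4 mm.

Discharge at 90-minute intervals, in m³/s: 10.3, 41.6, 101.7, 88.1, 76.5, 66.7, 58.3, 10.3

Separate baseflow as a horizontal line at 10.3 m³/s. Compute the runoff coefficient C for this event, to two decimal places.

C ≈ 0.43

ΣQ_DR = 371.1 m³/s; V = ΣQ_DR·Δt = 2.004 × 10^6 m³.
Runoff depth d = V / A = 32.06 mm.
C = d / P = 32.06 / 74.4 = 0.43.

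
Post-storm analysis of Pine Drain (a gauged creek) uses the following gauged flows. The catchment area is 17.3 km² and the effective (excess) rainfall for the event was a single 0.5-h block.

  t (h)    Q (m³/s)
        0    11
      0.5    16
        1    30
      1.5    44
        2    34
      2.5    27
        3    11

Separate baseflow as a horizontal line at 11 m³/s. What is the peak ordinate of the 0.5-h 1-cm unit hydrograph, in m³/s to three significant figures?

Direct runoff: 0.0, 5.0, 19.0, 33.0, 23.0, 16.0, 0.0 m³/s; ΣQ_DR = 96.00 m³/s, peak = 33.0 m³/s.
Runoff depth d = ΣQ_DR·Δt / A = 96.00 × 1800 / (17.3 km²) = 9.988 mm.
The 1-cm UH is the DRH scaled by (10 mm)/d, so U_p = 33.0 × 10/9.988 = 33.0 m³/s.

U_p ≈ 33.0 m³/s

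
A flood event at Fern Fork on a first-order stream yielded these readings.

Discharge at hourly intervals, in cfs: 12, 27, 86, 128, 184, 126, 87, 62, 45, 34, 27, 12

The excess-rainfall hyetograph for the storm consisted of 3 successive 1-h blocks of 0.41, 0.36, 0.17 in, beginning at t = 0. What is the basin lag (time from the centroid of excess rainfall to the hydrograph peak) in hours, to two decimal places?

t_L ≈ 2.76 h

Centroid of excess rainfall: t_c = Σ P_i·t̄_i / ΣP_i = 1.2447 h (block centres at 0.5, 1.5, 2.5 h).
Hydrograph peak occurs at t = 4 h, so basin lag t_L = 4 − 1.2447 = 2.76 h.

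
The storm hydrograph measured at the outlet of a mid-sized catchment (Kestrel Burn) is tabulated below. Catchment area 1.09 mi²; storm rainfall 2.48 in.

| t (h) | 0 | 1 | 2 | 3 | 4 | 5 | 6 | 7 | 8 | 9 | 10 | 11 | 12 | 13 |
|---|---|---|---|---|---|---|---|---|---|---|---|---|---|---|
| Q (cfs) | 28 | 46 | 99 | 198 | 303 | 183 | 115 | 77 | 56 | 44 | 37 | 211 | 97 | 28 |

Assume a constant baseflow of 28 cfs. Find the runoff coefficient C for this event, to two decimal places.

ΣQ_DR = 1130 cfs; V = ΣQ_DR·Δt = 4.068 × 10^6 ft³.
Runoff depth d = V / A = 1.606 in.
C = d / P = 1.606 / 2.48 = 0.65.

C ≈ 0.65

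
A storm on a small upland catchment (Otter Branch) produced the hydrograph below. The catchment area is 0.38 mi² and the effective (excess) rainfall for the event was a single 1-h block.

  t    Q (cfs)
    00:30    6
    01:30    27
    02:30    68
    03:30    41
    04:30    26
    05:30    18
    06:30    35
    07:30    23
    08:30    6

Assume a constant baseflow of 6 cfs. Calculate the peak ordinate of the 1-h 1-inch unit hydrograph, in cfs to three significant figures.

Direct runoff: 0.0, 21.0, 62.0, 35.0, 20.0, 12.0, 29.0, 17.0, 0.0 cfs; ΣQ_DR = 196.0 cfs, peak = 62.0 cfs.
Runoff depth d = ΣQ_DR·Δt / A = 196.0 × 3600 / (0.38 mi²) = 0.7993 in.
The 1-inch UH is the DRH scaled by (1 in)/d, so U_p = 62.0 × 1/0.7993 = 77.6 cfs.

U_p ≈ 77.6 cfs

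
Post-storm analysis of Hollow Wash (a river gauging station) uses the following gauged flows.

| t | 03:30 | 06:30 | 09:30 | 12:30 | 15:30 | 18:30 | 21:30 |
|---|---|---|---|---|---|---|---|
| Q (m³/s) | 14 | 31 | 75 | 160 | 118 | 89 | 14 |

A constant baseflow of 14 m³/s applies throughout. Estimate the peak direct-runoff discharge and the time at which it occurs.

Subtracting baseflow gives direct-runoff ordinates: 0.0, 17.0, 61.0, 146.0, 104.0, 75.0, 0.0 m³/s.
The maximum is 146.0 m³/s, occurring at the reading for t = 12:30.

Q_p = 146.0 m³/s at t = 12:30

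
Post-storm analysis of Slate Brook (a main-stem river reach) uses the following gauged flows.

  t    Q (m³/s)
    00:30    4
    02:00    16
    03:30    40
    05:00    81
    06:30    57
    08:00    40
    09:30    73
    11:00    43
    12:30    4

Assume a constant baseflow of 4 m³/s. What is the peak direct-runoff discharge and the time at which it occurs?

Q_p = 77.0 m³/s at t = 05:00

Subtracting baseflow gives direct-runoff ordinates: 0.0, 12.0, 36.0, 77.0, 53.0, 36.0, 69.0, 39.0, 0.0 m³/s.
The maximum is 77.0 m³/s, occurring at the reading for t = 05:00.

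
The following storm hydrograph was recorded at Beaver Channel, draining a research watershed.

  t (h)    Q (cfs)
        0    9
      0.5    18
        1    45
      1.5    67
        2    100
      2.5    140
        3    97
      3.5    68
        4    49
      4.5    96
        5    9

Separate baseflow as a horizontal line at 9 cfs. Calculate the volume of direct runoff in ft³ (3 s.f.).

Direct-runoff ordinates (Q − Q_b): 0.0, 9.0, 36.0, 58.0, 91.0, 131.0, 88.0, 59.0, 40.0, 87.0, 0.0 cfs.
ΣQ_DR = 599.0 cfs.
With Δt = 0.5 h = 1800 s, V = ΣQ_DR · Δt = 599.0 × 1800 = 1.08 × 10^6 ft³.

V ≈ 1.08 × 10^6 ft³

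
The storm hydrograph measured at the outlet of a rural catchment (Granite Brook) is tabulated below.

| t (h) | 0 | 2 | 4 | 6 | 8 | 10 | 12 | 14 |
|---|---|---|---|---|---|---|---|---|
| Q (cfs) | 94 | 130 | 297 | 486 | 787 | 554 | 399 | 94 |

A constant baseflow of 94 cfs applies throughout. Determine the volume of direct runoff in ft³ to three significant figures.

Direct-runoff ordinates (Q − Q_b): 0.0, 36.0, 203.0, 392.0, 693.0, 460.0, 305.0, 0.0 cfs.
ΣQ_DR = 2089 cfs.
With Δt = 2 h = 7200 s, V = ΣQ_DR · Δt = 2089 × 7200 = 1.50 × 10^7 ft³.

V ≈ 1.50 × 10^7 ft³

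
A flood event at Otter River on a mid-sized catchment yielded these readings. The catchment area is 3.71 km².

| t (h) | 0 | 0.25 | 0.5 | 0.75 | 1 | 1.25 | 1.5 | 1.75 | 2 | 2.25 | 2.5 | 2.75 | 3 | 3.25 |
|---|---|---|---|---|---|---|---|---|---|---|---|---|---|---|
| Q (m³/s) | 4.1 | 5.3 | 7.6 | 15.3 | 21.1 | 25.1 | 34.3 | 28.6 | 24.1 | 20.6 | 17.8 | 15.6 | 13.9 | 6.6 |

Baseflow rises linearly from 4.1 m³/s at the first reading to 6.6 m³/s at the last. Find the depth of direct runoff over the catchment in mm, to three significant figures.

d ≈ 40.1 mm

Direct runoff: 0.00, 1.01, 3.12, 10.62, 16.23, 20.04, 29.05, 23.15, 18.46, 14.77, 11.78, 9.38, 7.49, 0.00 m³/s; ΣQ_DR = 165.1 m³/s.
V = ΣQ_DR · Δt = 165.1 × 900 s = 1.486 × 10^5 m³.
Over A = 3.71 km², depth = V / A = 40.1 mm.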